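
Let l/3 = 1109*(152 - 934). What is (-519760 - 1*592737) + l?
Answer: -3714211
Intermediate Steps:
l = -2601714 (l = 3*(1109*(152 - 934)) = 3*(1109*(-782)) = 3*(-867238) = -2601714)
(-519760 - 1*592737) + l = (-519760 - 1*592737) - 2601714 = (-519760 - 592737) - 2601714 = -1112497 - 2601714 = -3714211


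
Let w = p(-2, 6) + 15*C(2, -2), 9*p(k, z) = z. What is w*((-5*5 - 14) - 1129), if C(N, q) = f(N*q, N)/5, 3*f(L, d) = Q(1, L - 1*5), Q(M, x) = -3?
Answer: 8176/3 ≈ 2725.3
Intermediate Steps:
p(k, z) = z/9
f(L, d) = -1 (f(L, d) = (⅓)*(-3) = -1)
C(N, q) = -⅕ (C(N, q) = -1/5 = -1*⅕ = -⅕)
w = -7/3 (w = (⅑)*6 + 15*(-⅕) = ⅔ - 3 = -7/3 ≈ -2.3333)
w*((-5*5 - 14) - 1129) = -7*((-5*5 - 14) - 1129)/3 = -7*((-25 - 14) - 1129)/3 = -7*(-39 - 1129)/3 = -7/3*(-1168) = 8176/3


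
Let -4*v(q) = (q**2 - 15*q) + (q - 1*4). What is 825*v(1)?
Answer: 14025/4 ≈ 3506.3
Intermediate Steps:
v(q) = 1 - q**2/4 + 7*q/2 (v(q) = -((q**2 - 15*q) + (q - 1*4))/4 = -((q**2 - 15*q) + (q - 4))/4 = -((q**2 - 15*q) + (-4 + q))/4 = -(-4 + q**2 - 14*q)/4 = 1 - q**2/4 + 7*q/2)
825*v(1) = 825*(1 - 1/4*1**2 + (7/2)*1) = 825*(1 - 1/4*1 + 7/2) = 825*(1 - 1/4 + 7/2) = 825*(17/4) = 14025/4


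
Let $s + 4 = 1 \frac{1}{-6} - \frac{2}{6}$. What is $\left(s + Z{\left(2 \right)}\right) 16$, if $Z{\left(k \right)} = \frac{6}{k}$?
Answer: $-24$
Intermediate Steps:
$s = - \frac{9}{2}$ ($s = -4 + \left(1 \frac{1}{-6} - \frac{2}{6}\right) = -4 + \left(1 \left(- \frac{1}{6}\right) - \frac{1}{3}\right) = -4 - \frac{1}{2} = - \frac{9}{2} \approx -4.5$)
$\left(s + Z{\left(2 \right)}\right) 16 = \left(- \frac{9}{2} + \frac{6}{2}\right) 16 = \left(- \frac{9}{2} + 6 \cdot \frac{1}{2}\right) 16 = \left(- \frac{9}{2} + 3\right) 16 = \left(- \frac{3}{2}\right) 16 = -24$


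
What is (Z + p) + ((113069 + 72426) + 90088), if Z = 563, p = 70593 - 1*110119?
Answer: 236620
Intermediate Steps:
p = -39526 (p = 70593 - 110119 = -39526)
(Z + p) + ((113069 + 72426) + 90088) = (563 - 39526) + ((113069 + 72426) + 90088) = -38963 + (185495 + 90088) = -38963 + 275583 = 236620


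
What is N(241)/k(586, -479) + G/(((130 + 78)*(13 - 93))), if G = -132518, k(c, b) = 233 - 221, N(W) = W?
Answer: 700057/24960 ≈ 28.047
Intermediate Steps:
k(c, b) = 12
N(241)/k(586, -479) + G/(((130 + 78)*(13 - 93))) = 241/12 - 132518*1/((13 - 93)*(130 + 78)) = 241*(1/12) - 132518/(208*(-80)) = 241/12 - 132518/(-16640) = 241/12 - 132518*(-1/16640) = 241/12 + 66259/8320 = 700057/24960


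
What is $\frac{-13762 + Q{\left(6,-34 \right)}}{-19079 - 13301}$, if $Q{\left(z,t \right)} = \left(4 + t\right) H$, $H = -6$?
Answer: $\frac{6791}{16190} \approx 0.41946$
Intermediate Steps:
$Q{\left(z,t \right)} = -24 - 6 t$ ($Q{\left(z,t \right)} = \left(4 + t\right) \left(-6\right) = -24 - 6 t$)
$\frac{-13762 + Q{\left(6,-34 \right)}}{-19079 - 13301} = \frac{-13762 - -180}{-19079 - 13301} = \frac{-13762 + \left(-24 + 204\right)}{-32380} = \left(-13762 + 180\right) \left(- \frac{1}{32380}\right) = \left(-13582\right) \left(- \frac{1}{32380}\right) = \frac{6791}{16190}$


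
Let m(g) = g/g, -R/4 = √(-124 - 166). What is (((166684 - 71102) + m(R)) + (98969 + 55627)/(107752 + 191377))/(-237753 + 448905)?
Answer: 9530600601/21053895536 ≈ 0.45268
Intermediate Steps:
R = -4*I*√290 (R = -4*√(-124 - 166) = -4*I*√290 ≈ -68.118*I)
m(g) = 1
(((166684 - 71102) + m(R)) + (98969 + 55627)/(107752 + 191377))/(-237753 + 448905) = (((166684 - 71102) + 1) + (98969 + 55627)/(107752 + 191377))/(-237753 + 448905) = ((95582 + 1) + 154596/299129)/211152 = (95583 + 154596*(1/299129))*(1/211152) = (95583 + 154596/299129)*(1/211152) = (28591801803/299129)*(1/211152) = 9530600601/21053895536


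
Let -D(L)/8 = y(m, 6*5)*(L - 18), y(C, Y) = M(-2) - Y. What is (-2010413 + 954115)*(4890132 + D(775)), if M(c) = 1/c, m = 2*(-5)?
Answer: -5360543342320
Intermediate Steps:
m = -10
y(C, Y) = -½ - Y (y(C, Y) = 1/(-2) - Y = -½ - Y)
D(L) = -4392 + 244*L (D(L) = -8*(-½ - 6*5)*(L - 18) = -8*(-½ - 1*30)*(-18 + L) = -8*(-½ - 30)*(-18 + L) = -(-244)*(-18 + L) = -8*(549 - 61*L/2) = -4392 + 244*L)
(-2010413 + 954115)*(4890132 + D(775)) = (-2010413 + 954115)*(4890132 + (-4392 + 244*775)) = -1056298*(4890132 + (-4392 + 189100)) = -1056298*(4890132 + 184708) = -1056298*5074840 = -5360543342320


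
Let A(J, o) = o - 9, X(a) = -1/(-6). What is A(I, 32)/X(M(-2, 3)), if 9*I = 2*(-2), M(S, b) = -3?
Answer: 138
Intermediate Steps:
I = -4/9 (I = (2*(-2))/9 = (1/9)*(-4) = -4/9 ≈ -0.44444)
X(a) = 1/6 (X(a) = -1*(-1/6) = 1/6)
A(J, o) = -9 + o
A(I, 32)/X(M(-2, 3)) = (-9 + 32)/(1/6) = 23*6 = 138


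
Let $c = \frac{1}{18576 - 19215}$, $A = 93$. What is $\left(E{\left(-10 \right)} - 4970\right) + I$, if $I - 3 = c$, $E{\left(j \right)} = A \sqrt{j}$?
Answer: $- \frac{3173914}{639} + 93 i \sqrt{10} \approx -4967.0 + 294.09 i$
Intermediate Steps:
$c = - \frac{1}{639}$ ($c = \frac{1}{-639} = - \frac{1}{639} \approx -0.0015649$)
$E{\left(j \right)} = 93 \sqrt{j}$
$I = \frac{1916}{639}$ ($I = 3 - \frac{1}{639} = \frac{1916}{639} \approx 2.9984$)
$\left(E{\left(-10 \right)} - 4970\right) + I = \left(93 \sqrt{-10} - 4970\right) + \frac{1916}{639} = \left(93 i \sqrt{10} - 4970\right) + \frac{1916}{639} = \left(-4970 + 93 i \sqrt{10}\right) + \frac{1916}{639} = - \frac{3173914}{639} + 93 i \sqrt{10}$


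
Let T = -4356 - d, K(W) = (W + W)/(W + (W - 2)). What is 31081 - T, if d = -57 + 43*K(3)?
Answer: 70889/2 ≈ 35445.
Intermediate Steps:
K(W) = 2*W/(-2 + 2*W) (K(W) = (2*W)/(W + (-2 + W)) = (2*W)/(-2 + 2*W) = 2*W/(-2 + 2*W))
d = 15/2 (d = -57 + 43*(3/(-1 + 3)) = -57 + 43*(3/2) = -57 + 129/2 = 15/2 ≈ 7.5000)
T = -8727/2 (T = -4356 - 1*15/2 = -4356 - 15/2 = -8727/2 ≈ -4363.5)
31081 - T = 31081 - 1*(-8727/2) = 31081 + 8727/2 = 70889/2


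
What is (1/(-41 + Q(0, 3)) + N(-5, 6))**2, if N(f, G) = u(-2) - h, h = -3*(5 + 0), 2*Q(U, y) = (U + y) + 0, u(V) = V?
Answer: 1050625/6241 ≈ 168.34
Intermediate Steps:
Q(U, y) = U/2 + y/2 (Q(U, y) = ((U + y) + 0)/2 = (U + y)/2 = U/2 + y/2)
h = -15 (h = -3*5 = -15)
N(f, G) = 13 (N(f, G) = -2 - 1*(-15) = -2 + 15 = 13)
(1/(-41 + Q(0, 3)) + N(-5, 6))**2 = (1/(-41 + ((1/2)*0 + (1/2)*3)) + 13)**2 = (1/(-41 + (0 + 3/2)) + 13)**2 = (1/(-41 + 3/2) + 13)**2 = (1/(-79/2) + 13)**2 = (-2/79 + 13)**2 = (1025/79)**2 = 1050625/6241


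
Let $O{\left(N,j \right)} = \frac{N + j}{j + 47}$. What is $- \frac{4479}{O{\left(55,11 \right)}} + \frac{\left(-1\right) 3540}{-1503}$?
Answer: $- \frac{21678817}{5511} \approx -3933.7$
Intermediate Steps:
$O{\left(N,j \right)} = \frac{N + j}{47 + j}$
$- \frac{4479}{O{\left(55,11 \right)}} + \frac{\left(-1\right) 3540}{-1503} = - \frac{4479}{\frac{1}{47 + 11} \left(55 + 11\right)} + \frac{\left(-1\right) 3540}{-1503} = - \frac{4479}{\frac{1}{58} \cdot 66} - - \frac{1180}{501} = - \frac{4479}{\frac{1}{58} \cdot 66} + \frac{1180}{501} = - \frac{4479}{\frac{33}{29}} + \frac{1180}{501} = \left(-4479\right) \frac{29}{33} + \frac{1180}{501} = - \frac{43297}{11} + \frac{1180}{501} = - \frac{21678817}{5511}$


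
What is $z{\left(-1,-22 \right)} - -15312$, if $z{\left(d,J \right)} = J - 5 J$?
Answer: $15400$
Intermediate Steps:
$z{\left(d,J \right)} = - 4 J$
$z{\left(-1,-22 \right)} - -15312 = \left(-4\right) \left(-22\right) - -15312 = 88 + 15312 = 15400$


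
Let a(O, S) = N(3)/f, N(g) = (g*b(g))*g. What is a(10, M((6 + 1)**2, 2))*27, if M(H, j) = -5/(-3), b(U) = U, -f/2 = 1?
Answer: -729/2 ≈ -364.50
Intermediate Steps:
f = -2 (f = -2*1 = -2)
N(g) = g**3 (N(g) = (g*g)*g = g**2*g = g**3)
M(H, j) = 5/3 (M(H, j) = -5*(-1/3) = 5/3)
a(O, S) = -27/2 (a(O, S) = 3**3/(-2) = 27*(-1/2) = -27/2)
a(10, M((6 + 1)**2, 2))*27 = -27/2*27 = -729/2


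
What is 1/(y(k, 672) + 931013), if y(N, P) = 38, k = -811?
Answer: 1/931051 ≈ 1.0741e-6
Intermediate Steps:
1/(y(k, 672) + 931013) = 1/(38 + 931013) = 1/931051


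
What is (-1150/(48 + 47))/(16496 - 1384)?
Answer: -115/143564 ≈ -0.00080104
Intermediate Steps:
(-1150/(48 + 47))/(16496 - 1384) = -1150/95/15112 = -1150*1/95*(1/15112) = -230/19*1/15112 = -115/143564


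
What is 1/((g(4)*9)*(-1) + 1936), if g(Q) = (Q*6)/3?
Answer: 1/1864 ≈ 0.00053648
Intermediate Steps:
g(Q) = 2*Q (g(Q) = (6*Q)*(⅓) = 2*Q)
1/((g(4)*9)*(-1) + 1936) = 1/(((2*4)*9)*(-1) + 1936) = 1/((8*9)*(-1) + 1936) = 1/(72*(-1) + 1936) = 1/(-72 + 1936) = 1/1864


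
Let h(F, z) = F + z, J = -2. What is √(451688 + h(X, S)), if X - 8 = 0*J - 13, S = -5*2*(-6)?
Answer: √451743 ≈ 672.12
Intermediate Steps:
S = 60 (S = -10*(-6) = 60)
X = -5 (X = 8 + (0*(-2) - 13) = 8 + (0 - 13) = 8 - 13 = -5)
√(451688 + h(X, S)) = √(451688 + (-5 + 60)) = √(451688 + 55) = √451743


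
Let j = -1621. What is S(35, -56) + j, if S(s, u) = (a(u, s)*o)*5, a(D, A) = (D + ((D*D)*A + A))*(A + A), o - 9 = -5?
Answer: 153632979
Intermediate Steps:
o = 4 (o = 9 - 5 = 4)
a(D, A) = 2*A*(A + D + A*D²) (a(D, A) = (D + (D²*A + A))*(2*A) = (D + (A*D² + A))*(2*A) = (D + (A + A*D²))*(2*A) = (A + D + A*D²)*(2*A) = 2*A*(A + D + A*D²))
S(s, u) = 40*s*(s + u + s*u²) (S(s, u) = ((2*s*(s + u + s*u²))*4)*5 = (8*s*(s + u + s*u²))*5 = 40*s*(s + u + s*u²))
S(35, -56) + j = 40*35*(35 - 56 + 35*(-56)²) - 1621 = 40*35*(35 - 56 + 35*3136) - 1621 = 40*35*(35 - 56 + 109760) - 1621 = 40*35*109739 - 1621 = 153634600 - 1621 = 153632979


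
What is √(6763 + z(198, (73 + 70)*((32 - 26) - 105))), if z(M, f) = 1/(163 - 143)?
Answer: 3*√75145/10 ≈ 82.238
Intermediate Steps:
z(M, f) = 1/20
√(6763 + z(198, (73 + 70)*((32 - 26) - 105))) = √(6763 + 1/20) = √(135261/20) = 3*√75145/10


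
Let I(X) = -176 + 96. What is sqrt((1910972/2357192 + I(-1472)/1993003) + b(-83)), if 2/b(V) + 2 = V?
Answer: 3*sqrt(871619747910943336140300470)/99830177960990 ≈ 0.88720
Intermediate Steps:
I(X) = -80
b(V) = 2/(-2 + V)
sqrt((1910972/2357192 + I(-1472)/1993003) + b(-83)) = sqrt((1910972/2357192 - 80/1993003) + 2/(-2 - 83)) = sqrt((1910972*(1/2357192) - 80*1/1993003) + 2/(-85)) = sqrt((477743/589298 - 80/1993003) + 2*(-1/85)) = sqrt(952096088389/1174472681894 - 2/85) = sqrt(78579222149277/99830177960990) = 3*sqrt(871619747910943336140300470)/99830177960990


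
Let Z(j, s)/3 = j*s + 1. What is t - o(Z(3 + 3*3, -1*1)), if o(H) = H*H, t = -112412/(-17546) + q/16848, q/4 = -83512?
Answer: -783394309/710613 ≈ -1102.4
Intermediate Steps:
q = -334048 (q = 4*(-83512) = -334048)
t = -9536752/710613 (t = -112412/(-17546) - 334048/16848 = -112412*(-1/17546) - 334048*1/16848 = 56206/8773 - 1606/81 = -9536752/710613 ≈ -13.420)
Z(j, s) = 3 + 3*j*s (Z(j, s) = 3*(j*s + 1) = 3*(1 + j*s) = 3 + 3*j*s)
o(H) = H**2
t - o(Z(3 + 3*3, -1*1)) = -9536752/710613 - (3 + 3*(3 + 3*3)*(-1*1))**2 = -9536752/710613 - (3 + 3*(3 + 9)*(-1))**2 = -9536752/710613 - (3 + 3*12*(-1))**2 = -9536752/710613 - (3 - 36)**2 = -9536752/710613 - 1*(-33)**2 = -9536752/710613 - 1*1089 = -9536752/710613 - 1089 = -783394309/710613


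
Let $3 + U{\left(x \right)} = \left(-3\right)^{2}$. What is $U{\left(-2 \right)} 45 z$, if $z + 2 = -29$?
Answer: $-8370$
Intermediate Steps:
$z = -31$ ($z = -2 - 29 = -31$)
$U{\left(x \right)} = 6$ ($U{\left(x \right)} = -3 + \left(-3\right)^{2} = -3 + 9 = 6$)
$U{\left(-2 \right)} 45 z = 6 \cdot 45 \left(-31\right) = 270 \left(-31\right) = -8370$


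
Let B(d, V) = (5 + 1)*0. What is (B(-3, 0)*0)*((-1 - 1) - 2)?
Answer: 0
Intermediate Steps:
B(d, V) = 0 (B(d, V) = 6*0 = 0)
(B(-3, 0)*0)*((-1 - 1) - 2) = (0*0)*((-1 - 1) - 2) = 0*(-2 - 2) = 0*(-4) = 0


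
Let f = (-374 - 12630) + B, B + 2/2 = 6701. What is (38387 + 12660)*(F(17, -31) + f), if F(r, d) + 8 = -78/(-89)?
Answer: -28672589430/89 ≈ -3.2216e+8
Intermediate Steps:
B = 6700 (B = -1 + 6701 = 6700)
F(r, d) = -634/89 (F(r, d) = -8 - 78/(-89) = -8 - 78*(-1/89) = -8 + 78/89 = -634/89)
f = -6304 (f = (-374 - 12630) + 6700 = -13004 + 6700 = -6304)
(38387 + 12660)*(F(17, -31) + f) = (38387 + 12660)*(-634/89 - 6304) = 51047*(-561690/89) = -28672589430/89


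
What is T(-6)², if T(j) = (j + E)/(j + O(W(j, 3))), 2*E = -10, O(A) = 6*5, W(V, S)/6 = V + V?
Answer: 121/576 ≈ 0.21007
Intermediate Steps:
W(V, S) = 12*V (W(V, S) = 6*(V + V) = 6*(2*V) = 12*V)
O(A) = 30
E = -5 (E = (½)*(-10) = -5)
T(j) = (-5 + j)/(30 + j) (T(j) = (j - 5)/(j + 30) = (-5 + j)/(30 + j))
T(-6)² = ((-5 - 6)/(30 - 6))² = (-11/24)² = 121/576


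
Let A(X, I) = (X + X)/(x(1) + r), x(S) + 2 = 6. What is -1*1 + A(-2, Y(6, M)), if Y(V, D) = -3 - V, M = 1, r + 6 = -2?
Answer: 0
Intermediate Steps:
r = -8 (r = -6 - 2 = -8)
x(S) = 4 (x(S) = -2 + 6 = 4)
A(X, I) = -X/2 (A(X, I) = (X + X)/(4 - 8) = (2*X)/(-4) = (2*X)*(-¼) = -X/2)
-1*1 + A(-2, Y(6, M)) = -1*1 - ½*(-2) = -1 + 1 = 0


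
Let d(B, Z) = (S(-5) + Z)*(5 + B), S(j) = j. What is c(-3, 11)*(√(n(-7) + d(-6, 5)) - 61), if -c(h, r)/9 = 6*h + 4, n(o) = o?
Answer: -7686 + 126*I*√7 ≈ -7686.0 + 333.36*I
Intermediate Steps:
d(B, Z) = (-5 + Z)*(5 + B)
c(h, r) = -36 - 54*h (c(h, r) = -9*(6*h + 4) = -9*(4 + 6*h) = -36 - 54*h)
c(-3, 11)*(√(n(-7) + d(-6, 5)) - 61) = (-36 - 54*(-3))*(√(-7 + (-25 - 5*(-6) + 5*5 - 6*5)) - 61) = (-36 + 162)*(√(-7 + (-25 + 30 + 25 - 30)) - 61) = 126*(√(-7 + 0) - 61) = 126*(√(-7) - 61) = 126*(I*√7 - 61) = 126*(-61 + I*√7) = -7686 + 126*I*√7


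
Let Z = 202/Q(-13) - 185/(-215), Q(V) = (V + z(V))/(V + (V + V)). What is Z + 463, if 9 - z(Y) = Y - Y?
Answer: 209269/86 ≈ 2433.4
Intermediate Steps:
z(Y) = 9 (z(Y) = 9 - (Y - Y) = 9 - 1*0 = 9 + 0 = 9)
Q(V) = (9 + V)/(3*V) (Q(V) = (V + 9)/(V + (V + V)) = (9 + V)/(V + 2*V) = (9 + V)/((3*V)) = (9 + V)*(1/(3*V)) = (9 + V)/(3*V))
Z = 169451/86 (Z = 202/(((⅓)*(9 - 13)/(-13))) - 185/(-215) = 202/(((⅓)*(-1/13)*(-4))) - 185*(-1/215) = 202/(4/39) + 37/43 = 202*(39/4) + 37/43 = 3939/2 + 37/43 = 169451/86 ≈ 1970.4)
Z + 463 = 169451/86 + 463 = 209269/86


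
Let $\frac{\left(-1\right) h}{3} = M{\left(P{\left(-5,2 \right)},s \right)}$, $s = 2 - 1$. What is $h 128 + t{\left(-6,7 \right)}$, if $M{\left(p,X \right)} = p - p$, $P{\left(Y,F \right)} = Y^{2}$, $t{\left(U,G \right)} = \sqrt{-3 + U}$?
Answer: $3 i \approx 3.0 i$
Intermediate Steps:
$s = 1$ ($s = 2 - 1 = 1$)
$M{\left(p,X \right)} = 0$
$h = 0$ ($h = \left(-3\right) 0 = 0$)
$h 128 + t{\left(-6,7 \right)} = 0 \cdot 128 + \sqrt{-3 - 6} = 0 + \sqrt{-9} = 0 + 3 i = 3 i$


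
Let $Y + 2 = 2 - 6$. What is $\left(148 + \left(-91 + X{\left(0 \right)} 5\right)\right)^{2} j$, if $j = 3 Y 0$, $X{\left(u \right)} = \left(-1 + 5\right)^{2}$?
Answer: $0$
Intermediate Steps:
$X{\left(u \right)} = 16$ ($X{\left(u \right)} = 4^{2} = 16$)
$Y = -6$ ($Y = -2 + \left(2 - 6\right) = -2 - 4 = -6$)
$j = 0$ ($j = 3 \left(-6\right) 0 = \left(-18\right) 0 = 0$)
$\left(148 + \left(-91 + X{\left(0 \right)} 5\right)\right)^{2} j = \left(148 + \left(-91 + 16 \cdot 5\right)\right)^{2} \cdot 0 = \left(148 + \left(-91 + 80\right)\right)^{2} \cdot 0 = \left(148 - 11\right)^{2} \cdot 0 = 137^{2} \cdot 0 = 18769 \cdot 0 = 0$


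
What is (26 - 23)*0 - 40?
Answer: -40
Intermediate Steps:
(26 - 23)*0 - 40 = 3*0 - 40 = 0 - 40 = -40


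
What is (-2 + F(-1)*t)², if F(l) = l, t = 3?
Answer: 25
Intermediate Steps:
(-2 + F(-1)*t)² = (-2 - 1*3)² = (-2 - 3)² = (-5)² = 25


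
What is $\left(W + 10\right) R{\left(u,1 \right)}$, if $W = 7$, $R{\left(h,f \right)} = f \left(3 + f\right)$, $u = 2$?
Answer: $68$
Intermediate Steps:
$\left(W + 10\right) R{\left(u,1 \right)} = \left(7 + 10\right) 1 \left(3 + 1\right) = 17 \cdot 1 \cdot 4 = 17 \cdot 4 = 68$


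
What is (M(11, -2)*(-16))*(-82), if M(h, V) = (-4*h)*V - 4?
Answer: 110208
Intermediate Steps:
M(h, V) = -4 - 4*V*h (M(h, V) = -4*V*h - 4 = -4 - 4*V*h)
(M(11, -2)*(-16))*(-82) = ((-4 - 4*(-2)*11)*(-16))*(-82) = ((-4 + 88)*(-16))*(-82) = (84*(-16))*(-82) = -1344*(-82) = 110208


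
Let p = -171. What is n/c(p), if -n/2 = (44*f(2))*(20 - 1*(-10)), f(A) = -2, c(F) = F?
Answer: -1760/57 ≈ -30.877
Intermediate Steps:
n = 5280 (n = -2*44*(-2)*(20 - 1*(-10)) = -(-176)*(20 + 10) = -(-176)*30 = -2*(-2640) = 5280)
n/c(p) = 5280/(-171) = 5280*(-1/171) = -1760/57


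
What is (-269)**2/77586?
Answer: 72361/77586 ≈ 0.93266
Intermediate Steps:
(-269)**2/77586 = 72361*(1/77586) = 72361/77586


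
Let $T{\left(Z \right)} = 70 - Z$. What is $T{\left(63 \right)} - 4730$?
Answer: $-4723$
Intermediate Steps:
$T{\left(63 \right)} - 4730 = \left(70 - 63\right) - 4730 = 7 - 4730 = -4723$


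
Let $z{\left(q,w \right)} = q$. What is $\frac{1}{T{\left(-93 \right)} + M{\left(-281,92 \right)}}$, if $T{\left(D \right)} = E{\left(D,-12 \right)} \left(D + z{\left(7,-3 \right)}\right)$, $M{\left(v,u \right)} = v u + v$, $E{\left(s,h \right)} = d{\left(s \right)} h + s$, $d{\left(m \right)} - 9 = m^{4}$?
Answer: $\frac{1}{77198958585} \approx 1.2954 \cdot 10^{-11}$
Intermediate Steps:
$d{\left(m \right)} = 9 + m^{4}$
$E{\left(s,h \right)} = s + h \left(9 + s^{4}\right)$ ($E{\left(s,h \right)} = \left(9 + s^{4}\right) h + s = h \left(9 + s^{4}\right) + s = s + h \left(9 + s^{4}\right)$)
$M{\left(v,u \right)} = v + u v$ ($M{\left(v,u \right)} = u v + v = v + u v$)
$T{\left(D \right)} = \left(7 + D\right) \left(-108 + D - 12 D^{4}\right)$ ($T{\left(D \right)} = \left(D - 12 \left(9 + D^{4}\right)\right) \left(D + 7\right) = \left(D - \left(108 + 12 D^{4}\right)\right) \left(7 + D\right) = \left(-108 + D - 12 D^{4}\right) \left(7 + D\right) = \left(7 + D\right) \left(-108 + D - 12 D^{4}\right)$)
$\frac{1}{T{\left(-93 \right)} + M{\left(-281,92 \right)}} = \frac{1}{\left(7 - 93\right) \left(-108 - 93 - 12 \left(-93\right)^{4}\right) - 281 \left(1 + 92\right)} = \frac{1}{- 86 \left(-108 - 93 - 897662412\right) - 26133} = \frac{1}{\left(-86\right) \left(-897662613\right) - 26133} = \frac{1}{77198984718 - 26133} = \frac{1}{77198958585}$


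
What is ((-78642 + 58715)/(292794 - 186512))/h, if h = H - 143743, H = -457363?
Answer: 19927/63886747892 ≈ 3.1191e-7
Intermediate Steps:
h = -601106 (h = -457363 - 143743 = -601106)
((-78642 + 58715)/(292794 - 186512))/h = ((-78642 + 58715)/(292794 - 186512))/(-601106) = -19927/106282*(-1/601106) = 19927/63886747892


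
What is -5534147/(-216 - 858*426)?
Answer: 5534147/365724 ≈ 15.132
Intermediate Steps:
-5534147/(-216 - 858*426) = -5534147/(-216 - 365508) = -5534147/(-365724) = -5534147*(-1/365724) = 5534147/365724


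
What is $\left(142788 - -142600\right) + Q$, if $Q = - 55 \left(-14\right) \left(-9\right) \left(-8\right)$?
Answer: $340828$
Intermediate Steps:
$Q = 55440$ ($Q = - 55 \cdot 126 \left(-8\right) = \left(-55\right) \left(-1008\right) = 55440$)
$\left(142788 - -142600\right) + Q = \left(142788 - -142600\right) + 55440 = \left(142788 + 142600\right) + 55440 = 285388 + 55440 = 340828$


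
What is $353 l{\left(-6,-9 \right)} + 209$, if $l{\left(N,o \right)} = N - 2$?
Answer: $-2615$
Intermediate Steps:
$l{\left(N,o \right)} = -2 + N$ ($l{\left(N,o \right)} = N - 2 = -2 + N$)
$353 l{\left(-6,-9 \right)} + 209 = 353 \left(-2 - 6\right) + 209 = 353 \left(-8\right) + 209 = -2824 + 209 = -2615$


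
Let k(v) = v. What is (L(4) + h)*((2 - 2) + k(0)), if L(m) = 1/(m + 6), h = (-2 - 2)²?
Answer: 0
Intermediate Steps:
h = 16 (h = (-4)² = 16)
L(m) = 1/(6 + m)
(L(4) + h)*((2 - 2) + k(0)) = (1/(6 + 4) + 16)*((2 - 2) + 0) = (1/10 + 16)*(0 + 0) = (⅒ + 16)*0 = (161/10)*0 = 0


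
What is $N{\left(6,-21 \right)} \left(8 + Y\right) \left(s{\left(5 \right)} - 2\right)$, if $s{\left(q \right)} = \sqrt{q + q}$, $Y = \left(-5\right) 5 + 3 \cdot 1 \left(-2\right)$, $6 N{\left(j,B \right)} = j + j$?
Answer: $92 - 46 \sqrt{10} \approx -53.465$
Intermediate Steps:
$N{\left(j,B \right)} = \frac{j}{3}$ ($N{\left(j,B \right)} = \frac{j + j}{6} = \frac{2 j}{6} = \frac{j}{3}$)
$Y = -31$ ($Y = -25 + 3 \left(-2\right) = -25 - 6 = -31$)
$s{\left(q \right)} = \sqrt{2} \sqrt{q}$ ($s{\left(q \right)} = \sqrt{2 q} = \sqrt{2} \sqrt{q}$)
$N{\left(6,-21 \right)} \left(8 + Y\right) \left(s{\left(5 \right)} - 2\right) = \frac{1}{3} \cdot 6 \left(8 - 31\right) \left(\sqrt{2} \sqrt{5} - 2\right) = 2 \left(- 23 \left(\sqrt{10} - 2\right)\right) = 2 \left(- 23 \left(-2 + \sqrt{10}\right)\right) = 2 \left(46 - 23 \sqrt{10}\right) = 92 - 46 \sqrt{10}$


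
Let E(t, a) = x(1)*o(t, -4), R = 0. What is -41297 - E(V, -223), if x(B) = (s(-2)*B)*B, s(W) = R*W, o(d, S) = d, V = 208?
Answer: -41297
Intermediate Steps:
s(W) = 0 (s(W) = 0*W = 0)
x(B) = 0 (x(B) = (0*B)*B = 0*B = 0)
E(t, a) = 0 (E(t, a) = 0*t = 0)
-41297 - E(V, -223) = -41297 - 1*0 = -41297 + 0 = -41297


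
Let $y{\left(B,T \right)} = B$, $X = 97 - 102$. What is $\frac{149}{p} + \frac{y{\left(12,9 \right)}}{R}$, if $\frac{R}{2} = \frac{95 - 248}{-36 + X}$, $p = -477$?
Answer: $\frac{10505}{8109} \approx 1.2955$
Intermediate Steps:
$X = -5$ ($X = 97 - 102 = -5$)
$R = \frac{306}{41}$ ($R = 2 \frac{95 - 248}{-36 - 5} = 2 \left(- \frac{153}{-41}\right) = 2 \left(\left(-153\right) \left(- \frac{1}{41}\right)\right) = 2 \cdot \frac{153}{41} = \frac{306}{41} \approx 7.4634$)
$\frac{149}{p} + \frac{y{\left(12,9 \right)}}{R} = \frac{149}{-477} + \frac{12}{\frac{306}{41}} = 149 \left(- \frac{1}{477}\right) + 12 \cdot \frac{41}{306} = - \frac{149}{477} + \frac{82}{51} = \frac{10505}{8109}$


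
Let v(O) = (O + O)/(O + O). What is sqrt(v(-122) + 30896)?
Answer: 3*sqrt(3433) ≈ 175.78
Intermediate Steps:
v(O) = 1 (v(O) = (2*O)/((2*O)) = (2*O)*(1/(2*O)) = 1)
sqrt(v(-122) + 30896) = sqrt(1 + 30896) = sqrt(30897) = 3*sqrt(3433)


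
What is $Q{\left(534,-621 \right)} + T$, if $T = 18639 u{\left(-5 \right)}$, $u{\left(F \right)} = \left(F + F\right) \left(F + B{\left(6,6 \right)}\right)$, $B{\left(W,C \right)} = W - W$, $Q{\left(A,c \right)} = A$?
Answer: $932484$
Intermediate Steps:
$B{\left(W,C \right)} = 0$
$u{\left(F \right)} = 2 F^{2}$ ($u{\left(F \right)} = \left(F + F\right) \left(F + 0\right) = 2 F F = 2 F^{2}$)
$T = 931950$ ($T = 18639 \cdot 2 \left(-5\right)^{2} = 18639 \cdot 2 \cdot 25 = 18639 \cdot 50 = 931950$)
$Q{\left(534,-621 \right)} + T = 534 + 931950 = 932484$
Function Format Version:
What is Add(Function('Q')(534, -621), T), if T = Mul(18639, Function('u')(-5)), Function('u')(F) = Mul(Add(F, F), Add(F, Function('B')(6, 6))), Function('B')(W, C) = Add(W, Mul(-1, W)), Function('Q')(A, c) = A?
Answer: 932484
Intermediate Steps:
Function('B')(W, C) = 0
Function('u')(F) = Mul(2, Pow(F, 2)) (Function('u')(F) = Mul(Add(F, F), Add(F, 0)) = Mul(Mul(2, F), F) = Mul(2, Pow(F, 2)))
T = 931950 (T = Mul(18639, Mul(2, Pow(-5, 2))) = Mul(18639, Mul(2, 25)) = Mul(18639, 50) = 931950)
Add(Function('Q')(534, -621), T) = Add(534, 931950) = 932484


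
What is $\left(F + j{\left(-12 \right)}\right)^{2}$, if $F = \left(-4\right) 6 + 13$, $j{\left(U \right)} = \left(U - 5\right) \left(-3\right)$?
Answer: $1600$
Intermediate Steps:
$j{\left(U \right)} = 15 - 3 U$ ($j{\left(U \right)} = \left(-5 + U\right) \left(-3\right) = 15 - 3 U$)
$F = -11$ ($F = -24 + 13 = -11$)
$\left(F + j{\left(-12 \right)}\right)^{2} = \left(-11 + \left(15 - -36\right)\right)^{2} = \left(-11 + \left(15 + 36\right)\right)^{2} = \left(-11 + 51\right)^{2} = 40^{2} = 1600$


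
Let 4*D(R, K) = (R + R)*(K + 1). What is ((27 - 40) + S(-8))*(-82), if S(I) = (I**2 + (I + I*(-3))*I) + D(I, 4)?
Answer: 7954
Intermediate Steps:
D(R, K) = R*(1 + K)/2 (D(R, K) = ((R + R)*(K + 1))/4 = ((2*R)*(1 + K))/4 = (2*R*(1 + K))/4 = R*(1 + K)/2)
S(I) = -I**2 + 5*I/2 (S(I) = (I**2 + (I + I*(-3))*I) + I*(1 + 4)/2 = (I**2 + (I - 3*I)*I) + (1/2)*I*5 = (I**2 + (-2*I)*I) + 5*I/2 = (I**2 - 2*I**2) + 5*I/2 = -I**2 + 5*I/2)
((27 - 40) + S(-8))*(-82) = ((27 - 40) + (1/2)*(-8)*(5 - 2*(-8)))*(-82) = (-13 + (1/2)*(-8)*(5 + 16))*(-82) = (-13 + (1/2)*(-8)*21)*(-82) = (-13 - 84)*(-82) = -97*(-82) = 7954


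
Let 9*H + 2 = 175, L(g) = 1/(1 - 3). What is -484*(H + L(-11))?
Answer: -81554/9 ≈ -9061.6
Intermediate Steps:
L(g) = -1/2 (L(g) = 1/(-2) = -1/2)
H = 173/9 (H = -2/9 + (1/9)*175 = -2/9 + 175/9 = 173/9 ≈ 19.222)
-484*(H + L(-11)) = -484*(173/9 - 1/2) = -484*337/18 = -81554/9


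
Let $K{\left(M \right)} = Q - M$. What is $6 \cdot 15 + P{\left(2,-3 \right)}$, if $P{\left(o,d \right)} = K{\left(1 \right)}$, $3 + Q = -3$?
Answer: $83$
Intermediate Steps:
$Q = -6$ ($Q = -3 - 3 = -6$)
$K{\left(M \right)} = -6 - M$
$P{\left(o,d \right)} = -7$ ($P{\left(o,d \right)} = -6 - 1 = -7$)
$6 \cdot 15 + P{\left(2,-3 \right)} = 6 \cdot 15 - 7 = 90 - 7 = 83$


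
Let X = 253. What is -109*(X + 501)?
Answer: -82186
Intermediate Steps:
-109*(X + 501) = -109*(253 + 501) = -109*754 = -82186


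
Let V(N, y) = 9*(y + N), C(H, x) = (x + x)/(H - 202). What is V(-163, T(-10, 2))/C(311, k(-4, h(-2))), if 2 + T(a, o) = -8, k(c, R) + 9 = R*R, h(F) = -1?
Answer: 169713/16 ≈ 10607.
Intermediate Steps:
k(c, R) = -9 + R**2 (k(c, R) = -9 + R*R = -9 + R**2)
T(a, o) = -10 (T(a, o) = -2 - 8 = -10)
C(H, x) = 2*x/(-202 + H) (C(H, x) = (2*x)/(-202 + H) = 2*x/(-202 + H))
V(N, y) = 9*N + 9*y (V(N, y) = 9*(N + y) = 9*N + 9*y)
V(-163, T(-10, 2))/C(311, k(-4, h(-2))) = (9*(-163) + 9*(-10))/((2*(-9 + (-1)**2)/(-202 + 311))) = (-1467 - 90)/((2*(-9 + 1)/109)) = -1557/(2*(-8)*(1/109)) = -1557/(-16/109) = -1557*(-109/16) = 169713/16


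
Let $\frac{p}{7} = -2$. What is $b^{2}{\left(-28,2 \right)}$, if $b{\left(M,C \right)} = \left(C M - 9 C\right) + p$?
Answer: $7744$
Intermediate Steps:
$p = -14$ ($p = 7 \left(-2\right) = -14$)
$b{\left(M,C \right)} = -14 - 9 C + C M$ ($b{\left(M,C \right)} = \left(C M - 9 C\right) - 14 = \left(- 9 C + C M\right) - 14 = -14 - 9 C + C M$)
$b^{2}{\left(-28,2 \right)} = \left(-14 - 18 + 2 \left(-28\right)\right)^{2} = \left(-14 - 18 - 56\right)^{2} = \left(-88\right)^{2} = 7744$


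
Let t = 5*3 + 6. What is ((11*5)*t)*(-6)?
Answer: -6930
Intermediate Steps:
t = 21 (t = 15 + 6 = 21)
((11*5)*t)*(-6) = ((11*5)*21)*(-6) = (55*21)*(-6) = 1155*(-6) = -6930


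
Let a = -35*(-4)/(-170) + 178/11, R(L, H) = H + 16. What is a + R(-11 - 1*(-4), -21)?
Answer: 1937/187 ≈ 10.358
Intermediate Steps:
R(L, H) = 16 + H
a = 2872/187 (a = 140*(-1/170) + 178*(1/11) = -14/17 + 178/11 = 2872/187 ≈ 15.358)
a + R(-11 - 1*(-4), -21) = 2872/187 + (16 - 21) = 2872/187 - 5 = 1937/187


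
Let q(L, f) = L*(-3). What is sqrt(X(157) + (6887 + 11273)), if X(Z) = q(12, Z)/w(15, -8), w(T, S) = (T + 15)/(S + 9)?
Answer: sqrt(453970)/5 ≈ 134.75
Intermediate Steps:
q(L, f) = -3*L
w(T, S) = (15 + T)/(9 + S)
X(Z) = -6/5 (X(Z) = (-3*12)/(((15 + 15)/(9 - 8))) = -36/(30/1) = -36/(1*30) = -36/30 = -36*1/30 = -6/5)
sqrt(X(157) + (6887 + 11273)) = sqrt(-6/5 + (6887 + 11273)) = sqrt(-6/5 + 18160) = sqrt(90794/5) = sqrt(453970)/5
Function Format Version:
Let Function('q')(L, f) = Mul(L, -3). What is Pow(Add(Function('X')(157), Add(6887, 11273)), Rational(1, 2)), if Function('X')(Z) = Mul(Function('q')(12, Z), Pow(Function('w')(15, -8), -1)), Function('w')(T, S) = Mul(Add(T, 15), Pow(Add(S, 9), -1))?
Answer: Mul(Rational(1, 5), Pow(453970, Rational(1, 2))) ≈ 134.75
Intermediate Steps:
Function('q')(L, f) = Mul(-3, L)
Function('w')(T, S) = Mul(Pow(Add(9, S), -1), Add(15, T)) (Function('w')(T, S) = Mul(Add(15, T), Pow(Add(9, S), -1)) = Mul(Pow(Add(9, S), -1), Add(15, T)))
Function('X')(Z) = Rational(-6, 5) (Function('X')(Z) = Mul(Mul(-3, 12), Pow(Mul(Pow(Add(9, -8), -1), Add(15, 15)), -1)) = Mul(-36, Pow(Mul(Pow(1, -1), 30), -1)) = Mul(-36, Pow(Mul(1, 30), -1)) = Mul(-36, Pow(30, -1)) = Mul(-36, Rational(1, 30)) = Rational(-6, 5))
Pow(Add(Function('X')(157), Add(6887, 11273)), Rational(1, 2)) = Pow(Add(Rational(-6, 5), Add(6887, 11273)), Rational(1, 2)) = Pow(Add(Rational(-6, 5), 18160), Rational(1, 2)) = Pow(Rational(90794, 5), Rational(1, 2)) = Mul(Rational(1, 5), Pow(453970, Rational(1, 2)))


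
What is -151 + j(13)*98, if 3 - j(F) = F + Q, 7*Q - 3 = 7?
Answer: -1271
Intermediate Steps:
Q = 10/7 (Q = 3/7 + (⅐)*7 = 3/7 + 1 = 10/7 ≈ 1.4286)
j(F) = 11/7 - F (j(F) = 3 - (F + 10/7) = 3 - (10/7 + F) = 3 + (-10/7 - F) = 11/7 - F)
-151 + j(13)*98 = -151 + (11/7 - 1*13)*98 = -151 + (11/7 - 13)*98 = -151 - 80/7*98 = -151 - 1120 = -1271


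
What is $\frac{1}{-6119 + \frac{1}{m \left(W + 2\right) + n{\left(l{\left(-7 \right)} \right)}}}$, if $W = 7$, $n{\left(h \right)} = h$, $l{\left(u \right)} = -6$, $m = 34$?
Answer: $- \frac{300}{1835699} \approx -0.00016343$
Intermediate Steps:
$\frac{1}{-6119 + \frac{1}{m \left(W + 2\right) + n{\left(l{\left(-7 \right)} \right)}}} = \frac{1}{-6119 + \frac{1}{34 \left(7 + 2\right) - 6}} = \frac{1}{-6119 + \frac{1}{34 \cdot 9 - 6}} = \frac{1}{-6119 + \frac{1}{306 - 6}} = \frac{1}{-6119 + \frac{1}{300}} = \frac{1}{- \frac{1835699}{300}} = - \frac{300}{1835699}$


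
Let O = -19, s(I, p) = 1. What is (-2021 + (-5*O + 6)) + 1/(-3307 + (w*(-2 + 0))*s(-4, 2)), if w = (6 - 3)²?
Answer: -6384001/3325 ≈ -1920.0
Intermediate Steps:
w = 9 (w = 3² = 9)
(-2021 + (-5*O + 6)) + 1/(-3307 + (w*(-2 + 0))*s(-4, 2)) = (-2021 + (-5*(-19) + 6)) + 1/(-3307 + (9*(-2 + 0))*1) = (-2021 + (95 + 6)) + 1/(-3307 + (9*(-2))*1) = (-2021 + 101) + 1/(-3307 - 18*1) = -1920 + 1/(-3307 - 18) = -1920 + 1/(-3325) = -1920 - 1/3325 = -6384001/3325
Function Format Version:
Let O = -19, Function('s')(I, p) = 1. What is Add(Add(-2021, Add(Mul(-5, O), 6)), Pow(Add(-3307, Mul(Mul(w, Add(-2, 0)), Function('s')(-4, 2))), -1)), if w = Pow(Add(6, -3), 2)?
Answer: Rational(-6384001, 3325) ≈ -1920.0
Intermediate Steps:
w = 9 (w = Pow(3, 2) = 9)
Add(Add(-2021, Add(Mul(-5, O), 6)), Pow(Add(-3307, Mul(Mul(w, Add(-2, 0)), Function('s')(-4, 2))), -1)) = Add(Add(-2021, Add(Mul(-5, -19), 6)), Pow(Add(-3307, Mul(Mul(9, Add(-2, 0)), 1)), -1)) = Add(Add(-2021, Add(95, 6)), Pow(Add(-3307, Mul(Mul(9, -2), 1)), -1)) = Add(Add(-2021, 101), Pow(Add(-3307, Mul(-18, 1)), -1)) = Add(-1920, Pow(Add(-3307, -18), -1)) = Add(-1920, Pow(-3325, -1)) = Add(-1920, Rational(-1, 3325)) = Rational(-6384001, 3325)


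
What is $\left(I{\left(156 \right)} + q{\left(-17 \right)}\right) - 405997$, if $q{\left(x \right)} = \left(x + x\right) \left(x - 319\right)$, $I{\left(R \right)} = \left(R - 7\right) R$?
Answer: $-371329$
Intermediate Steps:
$I{\left(R \right)} = R \left(-7 + R\right)$ ($I{\left(R \right)} = \left(-7 + R\right) R = R \left(-7 + R\right)$)
$q{\left(x \right)} = 2 x \left(-319 + x\right)$
$\left(I{\left(156 \right)} + q{\left(-17 \right)}\right) - 405997 = \left(156 \left(-7 + 156\right) + 2 \left(-17\right) \left(-319 - 17\right)\right) - 405997 = \left(156 \cdot 149 + 2 \left(-17\right) \left(-336\right)\right) - 405997 = \left(23244 + 11424\right) - 405997 = 34668 - 405997 = -371329$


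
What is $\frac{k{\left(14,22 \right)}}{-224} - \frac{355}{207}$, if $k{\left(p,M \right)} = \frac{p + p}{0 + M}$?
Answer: $- \frac{62687}{36432} \approx -1.7207$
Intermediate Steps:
$k{\left(p,M \right)} = \frac{2 p}{M}$
$\frac{k{\left(14,22 \right)}}{-224} - \frac{355}{207} = \frac{2 \cdot 14 \cdot \frac{1}{22}}{-224} - \frac{355}{207} = 2 \cdot 14 \cdot \frac{1}{22} \left(- \frac{1}{224}\right) - \frac{355}{207} = \frac{14}{11} \left(- \frac{1}{224}\right) - \frac{355}{207} = - \frac{1}{176} - \frac{355}{207} = - \frac{62687}{36432}$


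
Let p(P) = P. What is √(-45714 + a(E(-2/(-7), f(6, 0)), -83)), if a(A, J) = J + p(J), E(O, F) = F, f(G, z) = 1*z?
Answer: 2*I*√11470 ≈ 214.2*I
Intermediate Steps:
f(G, z) = z
a(A, J) = 2*J (a(A, J) = J + J = 2*J)
√(-45714 + a(E(-2/(-7), f(6, 0)), -83)) = √(-45714 + 2*(-83)) = √(-45714 - 166) = √(-45880) = 2*I*√11470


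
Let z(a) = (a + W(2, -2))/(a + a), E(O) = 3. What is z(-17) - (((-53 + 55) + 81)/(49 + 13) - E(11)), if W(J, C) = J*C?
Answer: 1201/527 ≈ 2.2789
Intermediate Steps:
W(J, C) = C*J
z(a) = (-4 + a)/(2*a) (z(a) = (a - 2*2)/(a + a) = (a - 4)/((2*a)) = (-4 + a)*(1/(2*a)) = (-4 + a)/(2*a))
z(-17) - (((-53 + 55) + 81)/(49 + 13) - E(11)) = (½)*(-4 - 17)/(-17) - (((-53 + 55) + 81)/(49 + 13) - 1*3) = (½)*(-1/17)*(-21) - ((2 + 81)/62 - 3) = 21/34 - (83*(1/62) - 3) = 21/34 - (83/62 - 3) = 21/34 - 1*(-103/62) = 21/34 + 103/62 = 1201/527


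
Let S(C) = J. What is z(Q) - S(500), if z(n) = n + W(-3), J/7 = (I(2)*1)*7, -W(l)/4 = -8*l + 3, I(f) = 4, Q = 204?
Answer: -100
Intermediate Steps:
W(l) = -12 + 32*l (W(l) = -4*(-8*l + 3) = -4*(3 - 8*l) = -12 + 32*l)
J = 196 (J = 7*((4*1)*7) = 7*(4*7) = 7*28 = 196)
S(C) = 196
z(n) = -108 + n (z(n) = n + (-12 + 32*(-3)) = n + (-12 - 96) = n - 108 = -108 + n)
z(Q) - S(500) = (-108 + 204) - 1*196 = 96 - 196 = -100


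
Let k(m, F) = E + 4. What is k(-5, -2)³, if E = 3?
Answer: 343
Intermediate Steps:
k(m, F) = 7 (k(m, F) = 3 + 4 = 7)
k(-5, -2)³ = 7³ = 343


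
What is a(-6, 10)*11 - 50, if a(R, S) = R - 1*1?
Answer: -127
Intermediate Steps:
a(R, S) = -1 + R (a(R, S) = R - 1 = -1 + R)
a(-6, 10)*11 - 50 = (-1 - 6)*11 - 50 = -7*11 - 50 = -77 - 50 = -127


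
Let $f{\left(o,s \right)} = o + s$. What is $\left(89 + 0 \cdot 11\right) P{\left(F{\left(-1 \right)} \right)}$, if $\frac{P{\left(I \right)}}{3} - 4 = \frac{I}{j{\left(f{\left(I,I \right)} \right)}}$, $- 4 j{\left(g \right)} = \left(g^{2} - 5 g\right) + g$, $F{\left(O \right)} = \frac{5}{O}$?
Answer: $\frac{7743}{7} \approx 1106.1$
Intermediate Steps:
$j{\left(g \right)} = g - \frac{g^{2}}{4}$ ($j{\left(g \right)} = - \frac{\left(g^{2} - 5 g\right) + g}{4} = - \frac{g^{2} - 4 g}{4} = g - \frac{g^{2}}{4}$)
$P{\left(I \right)} = 12 + \frac{6}{4 - 2 I}$ ($P{\left(I \right)} = 12 + 3 \frac{I}{\frac{1}{4} \left(I + I\right) \left(4 - \left(I + I\right)\right)} = 12 + 3 \frac{I}{\frac{1}{4} \cdot 2 I \left(4 - 2 I\right)} = 12 + 3 \frac{I}{\frac{1}{2} I \left(4 - 2 I\right)} = 12 + 3 I \frac{2}{I \left(4 - 2 I\right)} = 12 + 3 \frac{2}{4 - 2 I} = 12 + \frac{6}{4 - 2 I}$)
$\left(89 + 0 \cdot 11\right) P{\left(F{\left(-1 \right)} \right)} = \left(89 + 0 \cdot 11\right) \frac{3 \left(-9 + 4 \frac{5}{-1}\right)}{-2 + \frac{5}{-1}} = \left(89 + 0\right) \frac{3 \left(-9 + 4 \cdot 5 \left(-1\right)\right)}{-2 + 5 \left(-1\right)} = 89 \frac{3 \left(-9 + 4 \left(-5\right)\right)}{-2 - 5} = 89 \frac{3 \left(-9 - 20\right)}{-7} = 89 \cdot 3 \left(- \frac{1}{7}\right) \left(-29\right) = 89 \cdot \frac{87}{7} = \frac{7743}{7}$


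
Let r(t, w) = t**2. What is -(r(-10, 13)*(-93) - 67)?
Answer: 9367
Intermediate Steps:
-(r(-10, 13)*(-93) - 67) = -((-10)**2*(-93) - 67) = -(100*(-93) - 67) = -(-9300 - 67) = -1*(-9367) = 9367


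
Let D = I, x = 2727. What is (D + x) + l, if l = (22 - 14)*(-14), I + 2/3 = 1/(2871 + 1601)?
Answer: 35073899/13416 ≈ 2614.3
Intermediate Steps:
I = -8941/13416 (I = -⅔ + 1/(2871 + 1601) = -⅔ + 1/4472 = -8941/13416 ≈ -0.66644)
l = -112 (l = 8*(-14) = -112)
D = -8941/13416 ≈ -0.66644
(D + x) + l = (-8941/13416 + 2727) - 112 = 36576491/13416 - 112 = 35073899/13416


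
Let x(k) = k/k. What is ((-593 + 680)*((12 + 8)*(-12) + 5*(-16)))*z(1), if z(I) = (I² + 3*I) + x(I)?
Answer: -139200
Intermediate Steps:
x(k) = 1
z(I) = 1 + I² + 3*I (z(I) = (I² + 3*I) + 1 = 1 + I² + 3*I)
((-593 + 680)*((12 + 8)*(-12) + 5*(-16)))*z(1) = ((-593 + 680)*((12 + 8)*(-12) + 5*(-16)))*(1 + 1² + 3*1) = (87*(20*(-12) - 80))*(1 + 1 + 3) = (87*(-240 - 80))*5 = (87*(-320))*5 = -27840*5 = -139200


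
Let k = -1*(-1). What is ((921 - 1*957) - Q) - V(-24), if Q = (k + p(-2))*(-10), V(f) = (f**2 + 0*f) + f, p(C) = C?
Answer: -598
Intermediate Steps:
V(f) = f + f**2 (V(f) = (f**2 + 0) + f = f**2 + f = f + f**2)
k = 1
Q = 10 (Q = (1 - 2)*(-10) = -1*(-10) = 10)
((921 - 1*957) - Q) - V(-24) = ((921 - 1*957) - 1*10) - (-24)*(1 - 24) = ((921 - 957) - 10) - (-24)*(-23) = (-36 - 10) - 1*552 = -46 - 552 = -598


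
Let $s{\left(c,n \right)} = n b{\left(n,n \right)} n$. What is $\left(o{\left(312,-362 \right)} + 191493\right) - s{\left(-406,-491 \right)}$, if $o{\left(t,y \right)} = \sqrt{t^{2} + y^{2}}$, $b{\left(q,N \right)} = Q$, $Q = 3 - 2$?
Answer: $-49588 + 2 \sqrt{57097} \approx -49110.0$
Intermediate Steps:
$Q = 1$ ($Q = 3 - 2 = 1$)
$b{\left(q,N \right)} = 1$
$s{\left(c,n \right)} = n^{2}$ ($s{\left(c,n \right)} = n 1 n = n n = n^{2}$)
$\left(o{\left(312,-362 \right)} + 191493\right) - s{\left(-406,-491 \right)} = \left(\sqrt{312^{2} + \left(-362\right)^{2}} + 191493\right) - \left(-491\right)^{2} = \left(\sqrt{97344 + 131044} + 191493\right) - 241081 = \left(\sqrt{228388} + 191493\right) - 241081 = \left(2 \sqrt{57097} + 191493\right) - 241081 = \left(191493 + 2 \sqrt{57097}\right) - 241081 = -49588 + 2 \sqrt{57097}$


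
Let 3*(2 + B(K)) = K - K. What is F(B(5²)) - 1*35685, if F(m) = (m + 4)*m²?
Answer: -35677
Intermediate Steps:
B(K) = -2 (B(K) = -2 + (K - K)/3 = -2 + (⅓)*0 = -2 + 0 = -2)
F(m) = m²*(4 + m) (F(m) = (4 + m)*m² = m²*(4 + m))
F(B(5²)) - 1*35685 = (-2)²*(4 - 2) - 1*35685 = 4*2 - 35685 = 8 - 35685 = -35677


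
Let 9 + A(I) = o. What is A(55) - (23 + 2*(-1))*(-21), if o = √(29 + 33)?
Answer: 432 + √62 ≈ 439.87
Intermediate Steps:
o = √62 ≈ 7.8740
A(I) = -9 + √62
A(55) - (23 + 2*(-1))*(-21) = (-9 + √62) - (23 + 2*(-1))*(-21) = (-9 + √62) - (23 - 2)*(-21) = (-9 + √62) - 21*(-21) = (-9 + √62) - 1*(-441) = (-9 + √62) + 441 = 432 + √62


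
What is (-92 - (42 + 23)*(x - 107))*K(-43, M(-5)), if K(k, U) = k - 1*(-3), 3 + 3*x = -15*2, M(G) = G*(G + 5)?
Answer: -303120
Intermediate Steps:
M(G) = G*(5 + G)
x = -11 (x = -1 + (-15*2)/3 = -1 + (⅓)*(-30) = -1 - 10 = -11)
K(k, U) = 3 + k (K(k, U) = k + 3 = 3 + k)
(-92 - (42 + 23)*(x - 107))*K(-43, M(-5)) = (-92 - (42 + 23)*(-11 - 107))*(3 - 43) = (-92 - 65*(-118))*(-40) = (-92 - 1*(-7670))*(-40) = (-92 + 7670)*(-40) = 7578*(-40) = -303120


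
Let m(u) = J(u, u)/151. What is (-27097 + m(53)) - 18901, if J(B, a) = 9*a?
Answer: -6945221/151 ≈ -45995.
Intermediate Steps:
m(u) = 9*u/151 (m(u) = (9*u)/151 = (9*u)*(1/151) = 9*u/151)
(-27097 + m(53)) - 18901 = (-27097 + (9/151)*53) - 18901 = (-27097 + 477/151) - 18901 = -4091170/151 - 18901 = -6945221/151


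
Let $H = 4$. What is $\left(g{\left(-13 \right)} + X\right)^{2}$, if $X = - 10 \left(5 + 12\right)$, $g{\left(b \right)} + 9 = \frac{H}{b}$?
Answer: $\frac{5433561}{169} \approx 32151.0$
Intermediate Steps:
$g{\left(b \right)} = -9 + \frac{4}{b}$
$X = -170$ ($X = - 10 \cdot 17 = \left(-1\right) 170 = -170$)
$\left(g{\left(-13 \right)} + X\right)^{2} = \left(\left(-9 + \frac{4}{-13}\right) - 170\right)^{2} = \left(\left(-9 + 4 \left(- \frac{1}{13}\right)\right) - 170\right)^{2} = \left(\left(-9 - \frac{4}{13}\right) - 170\right)^{2} = \left(- \frac{121}{13} - 170\right)^{2} = \left(- \frac{2331}{13}\right)^{2} = \frac{5433561}{169}$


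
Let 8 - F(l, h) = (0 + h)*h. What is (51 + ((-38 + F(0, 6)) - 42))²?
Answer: 3249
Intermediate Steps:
F(l, h) = 8 - h² (F(l, h) = 8 - (0 + h)*h = 8 - h*h = 8 - h²)
(51 + ((-38 + F(0, 6)) - 42))² = (51 + ((-38 + (8 - 1*6²)) - 42))² = (51 + ((-38 + (8 - 1*36)) - 42))² = (51 + ((-38 + (8 - 36)) - 42))² = (51 + ((-38 - 28) - 42))² = (51 + (-66 - 42))² = (51 - 108)² = (-57)² = 3249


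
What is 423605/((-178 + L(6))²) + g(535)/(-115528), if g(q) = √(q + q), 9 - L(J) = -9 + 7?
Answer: 423605/27889 - √1070/115528 ≈ 15.189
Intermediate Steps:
L(J) = 11 (L(J) = 9 - (-9 + 7) = 9 - 1*(-2) = 9 + 2 = 11)
g(q) = √2*√q (g(q) = √(2*q) = √2*√q)
423605/((-178 + L(6))²) + g(535)/(-115528) = 423605/((-178 + 11)²) + (√2*√535)/(-115528) = 423605/((-167)²) + √1070*(-1/115528) = 423605/27889 - √1070/115528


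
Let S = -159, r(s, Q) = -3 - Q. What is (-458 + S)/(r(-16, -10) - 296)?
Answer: 617/289 ≈ 2.1349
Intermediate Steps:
(-458 + S)/(r(-16, -10) - 296) = (-458 - 159)/((-3 - 1*(-10)) - 296) = -617/((-3 + 10) - 296) = -617/(7 - 296) = -617/(-289) = -617*(-1/289) = 617/289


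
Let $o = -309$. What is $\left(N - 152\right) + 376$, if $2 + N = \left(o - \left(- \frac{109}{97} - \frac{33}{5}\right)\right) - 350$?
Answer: $- \frac{208199}{485} \approx -429.28$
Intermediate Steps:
$N = - \frac{316839}{485}$ ($N = -2 - \frac{315869}{485} = - \frac{316839}{485} \approx -653.28$)
$\left(N - 152\right) + 376 = \left(- \frac{316839}{485} - 152\right) + 376 = - \frac{390559}{485} + 376 = - \frac{208199}{485}$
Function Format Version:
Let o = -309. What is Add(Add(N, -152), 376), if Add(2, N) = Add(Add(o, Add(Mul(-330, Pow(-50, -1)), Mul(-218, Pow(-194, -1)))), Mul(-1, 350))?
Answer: Rational(-208199, 485) ≈ -429.28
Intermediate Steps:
N = Rational(-316839, 485) (N = Add(-2, Add(Add(-309, Add(Mul(-330, Pow(-50, -1)), Mul(-218, Pow(-194, -1)))), Mul(-1, 350))) = Add(-2, Add(Add(-309, Add(Mul(-330, Rational(-1, 50)), Mul(-218, Rational(-1, 194)))), -350)) = Add(-2, Add(Add(-309, Add(Rational(33, 5), Rational(109, 97))), -350)) = Add(-2, Add(Add(-309, Rational(3746, 485)), -350)) = Add(-2, Add(Rational(-146119, 485), -350)) = Add(-2, Rational(-315869, 485)) = Rational(-316839, 485) ≈ -653.28)
Add(Add(N, -152), 376) = Add(Add(Rational(-316839, 485), -152), 376) = Add(Rational(-390559, 485), 376) = Rational(-208199, 485)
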